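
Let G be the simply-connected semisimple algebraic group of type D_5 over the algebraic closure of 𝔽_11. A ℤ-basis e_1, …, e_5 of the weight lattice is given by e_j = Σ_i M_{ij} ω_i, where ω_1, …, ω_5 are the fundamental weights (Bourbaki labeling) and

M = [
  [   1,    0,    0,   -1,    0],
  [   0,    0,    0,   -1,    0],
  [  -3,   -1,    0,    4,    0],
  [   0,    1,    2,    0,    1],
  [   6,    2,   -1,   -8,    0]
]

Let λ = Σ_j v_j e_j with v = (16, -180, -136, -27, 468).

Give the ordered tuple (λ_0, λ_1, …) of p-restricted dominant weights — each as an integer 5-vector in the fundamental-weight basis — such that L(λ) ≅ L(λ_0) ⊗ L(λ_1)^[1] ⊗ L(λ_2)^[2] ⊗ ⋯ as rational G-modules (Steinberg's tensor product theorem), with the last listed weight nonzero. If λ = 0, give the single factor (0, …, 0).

Compute c_i = Σ_j M_{ij} v_j with v = (16, -180, -136, -27, 468):
  c_1 = (1)·(16) + (0)·(-180) + (0)·(-136) + (-1)·(-27) + (0)·(468) = 43
  c_2 = (0)·(16) + (0)·(-180) + (0)·(-136) + (-1)·(-27) + (0)·(468) = 27
  c_3 = (-3)·(16) + (-1)·(-180) + (0)·(-136) + (4)·(-27) + (0)·(468) = 24
  c_4 = (0)·(16) + (1)·(-180) + (2)·(-136) + (0)·(-27) + (1)·(468) = 16
  c_5 = (6)·(16) + (2)·(-180) + (-1)·(-136) + (-8)·(-27) + (0)·(468) = 88
Base-11 expansion of each c_i:
  c_1 = 43 = 10·11^0 + 3·11^1
  c_2 = 27 = 5·11^0 + 2·11^1
  c_3 = 24 = 2·11^0 + 2·11^1
  c_4 = 16 = 5·11^0 + 1·11^1
  c_5 = 88 = 0·11^0 + 8·11^1
λ_0 = (10, 5, 2, 5, 0)
λ_1 = (3, 2, 2, 1, 8)

((10, 5, 2, 5, 0), (3, 2, 2, 1, 8))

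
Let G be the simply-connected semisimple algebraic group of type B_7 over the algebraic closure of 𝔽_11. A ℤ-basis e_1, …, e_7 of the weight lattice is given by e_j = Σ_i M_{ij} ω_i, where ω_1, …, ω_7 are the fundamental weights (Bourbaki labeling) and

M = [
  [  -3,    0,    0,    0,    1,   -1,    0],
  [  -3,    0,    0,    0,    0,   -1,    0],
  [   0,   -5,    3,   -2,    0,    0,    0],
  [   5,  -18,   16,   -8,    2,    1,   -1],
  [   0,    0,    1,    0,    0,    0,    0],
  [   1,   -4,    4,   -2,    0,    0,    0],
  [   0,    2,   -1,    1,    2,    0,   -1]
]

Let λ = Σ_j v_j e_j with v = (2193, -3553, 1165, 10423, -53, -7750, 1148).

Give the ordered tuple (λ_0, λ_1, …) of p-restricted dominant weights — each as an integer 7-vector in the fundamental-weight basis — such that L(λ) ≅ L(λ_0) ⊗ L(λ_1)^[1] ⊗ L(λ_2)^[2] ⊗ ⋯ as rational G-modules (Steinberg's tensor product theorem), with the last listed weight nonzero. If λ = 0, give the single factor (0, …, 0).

((7, 5, 7, 5, 10, 10, 7), (2, 7, 4, 7, 6, 8, 4), (9, 9, 3, 9, 9, 1, 7))

Compute c_i = Σ_j M_{ij} v_j with v = (2193, -3553, 1165, 10423, -53, -7750, 1148):
  c_1 = (-3)·(2193) + (0)·(-3553) + 0·1165 + 0·10423 + (1)·(-53) + (-1)·(-7750) + 0·1148 = 1118
  c_2 = (-3)·(2193) + (0)·(-3553) + 0·1165 + 0·10423 + (0)·(-53) + (-1)·(-7750) + 0·1148 = 1171
  c_3 = 0·2193 + (-5)·(-3553) + 3·1165 + (-2)·(10423) + (0)·(-53) + (0)·(-7750) + 0·1148 = 414
  c_4 = 5·2193 + (-18)·(-3553) + 16·1165 + (-8)·(10423) + (2)·(-53) + (1)·(-7750) + (-1)·(1148) = 1171
  c_5 = 0·2193 + (0)·(-3553) + 1·1165 + 0·10423 + (0)·(-53) + (0)·(-7750) + 0·1148 = 1165
  c_6 = 1·2193 + (-4)·(-3553) + 4·1165 + (-2)·(10423) + (0)·(-53) + (0)·(-7750) + 0·1148 = 219
  c_7 = 0·2193 + (2)·(-3553) + (-1)·(1165) + 1·10423 + (2)·(-53) + (0)·(-7750) + (-1)·(1148) = 898
Writing each c_i in base p = 11:
  c_1 = 1118 = 7·11^0 + 2·11^1 + 9·11^2
  c_2 = 1171 = 5·11^0 + 7·11^1 + 9·11^2
  c_3 = 414 = 7·11^0 + 4·11^1 + 3·11^2
  c_4 = 1171 = 5·11^0 + 7·11^1 + 9·11^2
  c_5 = 1165 = 10·11^0 + 6·11^1 + 9·11^2
  c_6 = 219 = 10·11^0 + 8·11^1 + 1·11^2
  c_7 = 898 = 7·11^0 + 4·11^1 + 7·11^2
p-restricted factor λ_0 = (7, 5, 7, 5, 10, 10, 7)
p-restricted factor λ_1 = (2, 7, 4, 7, 6, 8, 4)
p-restricted factor λ_2 = (9, 9, 3, 9, 9, 1, 7)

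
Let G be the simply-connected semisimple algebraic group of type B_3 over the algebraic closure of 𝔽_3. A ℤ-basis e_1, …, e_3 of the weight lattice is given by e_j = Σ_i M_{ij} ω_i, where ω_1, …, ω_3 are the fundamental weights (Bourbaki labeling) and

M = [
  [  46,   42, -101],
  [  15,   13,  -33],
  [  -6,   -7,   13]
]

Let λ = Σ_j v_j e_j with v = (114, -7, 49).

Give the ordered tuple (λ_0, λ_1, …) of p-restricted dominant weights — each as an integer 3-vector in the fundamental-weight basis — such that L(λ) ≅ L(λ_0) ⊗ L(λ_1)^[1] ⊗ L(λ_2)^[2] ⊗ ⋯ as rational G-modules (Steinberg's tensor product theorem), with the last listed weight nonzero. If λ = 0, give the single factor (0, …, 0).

((1, 2, 2),)

Converting to the ω-basis (c_i = row i of M dotted with v = (114, -7, 49)):
  c_1 = 46*114 + 42*-7 + -101*49 = 1
  c_2 = 15*114 + 13*-7 + -33*49 = 2
  c_3 = -6*114 + -7*-7 + 13*49 = 2
Expand coordinatewise in base 3:
  c_1 = 1 = 1·3^0
  c_2 = 2 = 2·3^0
  c_3 = 2 = 2·3^0
p-restricted factor λ_0 = (1, 2, 2)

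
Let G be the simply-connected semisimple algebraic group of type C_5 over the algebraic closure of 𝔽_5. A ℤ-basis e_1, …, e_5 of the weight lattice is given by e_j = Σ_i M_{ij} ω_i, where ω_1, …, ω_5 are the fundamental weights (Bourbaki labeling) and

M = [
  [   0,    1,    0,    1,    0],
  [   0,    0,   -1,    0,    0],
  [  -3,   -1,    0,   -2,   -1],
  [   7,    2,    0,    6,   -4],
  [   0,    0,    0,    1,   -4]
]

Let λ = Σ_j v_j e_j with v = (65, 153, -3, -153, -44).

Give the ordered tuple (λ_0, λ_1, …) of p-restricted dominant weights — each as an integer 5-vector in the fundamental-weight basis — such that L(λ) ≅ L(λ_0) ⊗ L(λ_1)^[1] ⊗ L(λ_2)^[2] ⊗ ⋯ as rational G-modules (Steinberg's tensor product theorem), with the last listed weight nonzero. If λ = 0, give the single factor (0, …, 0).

((0, 3, 2, 4, 3), (0, 0, 0, 3, 4))

In the fundamental-weight basis, λ has coordinates c = M·v (v = (65, 153, -3, -153, -44)):
  c_1 = (0)·(65) + (1)·(153) + (0)·(-3) + (1)·(-153) + (0)·(-44) = 0
  c_2 = (0)·(65) + (0)·(153) + (-1)·(-3) + (0)·(-153) + (0)·(-44) = 3
  c_3 = (-3)·(65) + (-1)·(153) + (0)·(-3) + (-2)·(-153) + (-1)·(-44) = 2
  c_4 = (7)·(65) + (2)·(153) + (0)·(-3) + (6)·(-153) + (-4)·(-44) = 19
  c_5 = (0)·(65) + (0)·(153) + (0)·(-3) + (1)·(-153) + (-4)·(-44) = 23
Writing each c_i in base p = 5:
  c_1 = 0
  c_2 = 3 = 3·5^0
  c_3 = 2 = 2·5^0
  c_4 = 19 = 4·5^0 + 3·5^1
  c_5 = 23 = 3·5^0 + 4·5^1
Factor λ_0 = (0, 3, 2, 4, 3)
Factor λ_1 = (0, 0, 0, 3, 4)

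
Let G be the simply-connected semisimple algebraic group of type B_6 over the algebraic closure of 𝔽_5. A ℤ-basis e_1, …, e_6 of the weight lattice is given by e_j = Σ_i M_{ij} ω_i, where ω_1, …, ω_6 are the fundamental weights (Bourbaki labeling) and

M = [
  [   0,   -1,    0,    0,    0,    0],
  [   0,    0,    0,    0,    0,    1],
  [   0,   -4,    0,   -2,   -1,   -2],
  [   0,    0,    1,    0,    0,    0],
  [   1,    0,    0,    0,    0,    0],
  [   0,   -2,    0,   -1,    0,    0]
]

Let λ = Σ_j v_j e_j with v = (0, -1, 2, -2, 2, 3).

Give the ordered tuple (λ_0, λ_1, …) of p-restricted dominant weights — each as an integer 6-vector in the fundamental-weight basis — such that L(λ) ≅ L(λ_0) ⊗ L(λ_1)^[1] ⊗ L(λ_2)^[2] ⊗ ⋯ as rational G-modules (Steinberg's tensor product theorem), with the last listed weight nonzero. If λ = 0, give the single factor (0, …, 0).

In the fundamental-weight basis, λ has coordinates c = M·v (v = (0, -1, 2, -2, 2, 3)):
  c_1 = 0·0 + (-1)·(-1) + 0·2 + (0)·(-2) + 0·2 + 0·3 = 1
  c_2 = 0·0 + (0)·(-1) + 0·2 + (0)·(-2) + 0·2 + 1·3 = 3
  c_3 = 0·0 + (-4)·(-1) + 0·2 + (-2)·(-2) + (-1)·(2) + (-2)·(3) = 0
  c_4 = 0·0 + (0)·(-1) + 1·2 + (0)·(-2) + 0·2 + 0·3 = 2
  c_5 = 1·0 + (0)·(-1) + 0·2 + (0)·(-2) + 0·2 + 0·3 = 0
  c_6 = 0·0 + (-2)·(-1) + 0·2 + (-1)·(-2) + 0·2 + 0·3 = 4
p = 5; digits c_i = Σ_j d_{ij}·5^j, 0 ≤ d_{ij} < 5:
  c_1 = 1 = 1·5^0
  c_2 = 3 = 3·5^0
  c_3 = 0
  c_4 = 2 = 2·5^0
  c_5 = 0
  c_6 = 4 = 4·5^0
Factor λ_0 = (1, 3, 0, 2, 0, 4)

((1, 3, 0, 2, 0, 4),)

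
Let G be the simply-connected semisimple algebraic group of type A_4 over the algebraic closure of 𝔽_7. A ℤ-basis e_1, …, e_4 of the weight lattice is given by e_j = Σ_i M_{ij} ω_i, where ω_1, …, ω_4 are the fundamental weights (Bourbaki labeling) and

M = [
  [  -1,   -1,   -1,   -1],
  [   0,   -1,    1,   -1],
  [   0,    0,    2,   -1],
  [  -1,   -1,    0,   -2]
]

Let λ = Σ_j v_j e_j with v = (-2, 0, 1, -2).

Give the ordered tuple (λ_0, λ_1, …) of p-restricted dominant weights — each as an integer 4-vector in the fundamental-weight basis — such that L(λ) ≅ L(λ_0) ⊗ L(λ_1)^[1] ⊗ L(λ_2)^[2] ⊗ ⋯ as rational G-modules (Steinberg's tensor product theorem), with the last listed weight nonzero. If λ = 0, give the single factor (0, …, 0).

((3, 3, 4, 6),)

Change of basis e → ω: c = M·v where v = (-2, 0, 1, -2):
  c_1 = (-1)·(-2) + (-1)·(0) + (-1)·(1) + (-1)·(-2) = 3
  c_2 = (0)·(-2) + (-1)·(0) + 1·1 + (-1)·(-2) = 3
  c_3 = (0)·(-2) + 0·0 + 2·1 + (-1)·(-2) = 4
  c_4 = (-1)·(-2) + (-1)·(0) + 0·1 + (-2)·(-2) = 6
Expand coordinatewise in base 7:
  c_1 = 3 = 3·7^0
  c_2 = 3 = 3·7^0
  c_3 = 4 = 4·7^0
  c_4 = 6 = 6·7^0
p-restricted factor λ_0 = (3, 3, 4, 6)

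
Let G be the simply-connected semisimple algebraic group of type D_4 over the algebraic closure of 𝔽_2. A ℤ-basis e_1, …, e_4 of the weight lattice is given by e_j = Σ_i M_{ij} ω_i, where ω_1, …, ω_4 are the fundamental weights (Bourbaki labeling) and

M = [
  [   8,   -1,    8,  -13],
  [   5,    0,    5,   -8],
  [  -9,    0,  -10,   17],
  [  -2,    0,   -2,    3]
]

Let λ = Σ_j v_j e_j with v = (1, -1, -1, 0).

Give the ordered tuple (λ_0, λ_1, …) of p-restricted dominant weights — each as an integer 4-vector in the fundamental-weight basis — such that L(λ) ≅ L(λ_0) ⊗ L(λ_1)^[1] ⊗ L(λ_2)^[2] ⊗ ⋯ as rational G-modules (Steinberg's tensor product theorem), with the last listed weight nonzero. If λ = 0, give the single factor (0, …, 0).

((1, 0, 1, 0),)

Converting to the ω-basis (c_i = row i of M dotted with v = (1, -1, -1, 0)):
  c_1 = (8)·(1) + (-1)·(-1) + (8)·(-1) + (-13)·(0) = 1
  c_2 = (5)·(1) + (0)·(-1) + (5)·(-1) + (-8)·(0) = 0
  c_3 = (-9)·(1) + (0)·(-1) + (-10)·(-1) + (17)·(0) = 1
  c_4 = (-2)·(1) + (0)·(-1) + (-2)·(-1) + (3)·(0) = 0
Expand coordinatewise in base 2:
  c_1 = 1 = 1·2^0
  c_2 = 0
  c_3 = 1 = 1·2^0
  c_4 = 0
p-restricted factor λ_0 = (1, 0, 1, 0)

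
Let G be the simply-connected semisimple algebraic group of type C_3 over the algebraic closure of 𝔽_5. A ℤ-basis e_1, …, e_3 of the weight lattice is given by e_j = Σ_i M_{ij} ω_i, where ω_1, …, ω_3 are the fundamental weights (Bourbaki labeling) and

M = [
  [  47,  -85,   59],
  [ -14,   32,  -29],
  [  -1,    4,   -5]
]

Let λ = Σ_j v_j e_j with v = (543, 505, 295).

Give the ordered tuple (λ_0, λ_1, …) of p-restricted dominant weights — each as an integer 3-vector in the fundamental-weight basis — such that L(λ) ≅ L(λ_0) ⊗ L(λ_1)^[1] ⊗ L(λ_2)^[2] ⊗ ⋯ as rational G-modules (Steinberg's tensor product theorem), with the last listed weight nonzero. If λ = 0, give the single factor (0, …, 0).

Compute c_i = Σ_j M_{ij} v_j with v = (543, 505, 295):
  c_1 = (47)·(543) + (-85)·(505) + (59)·(295) = 1
  c_2 = (-14)·(543) + (32)·(505) + (-29)·(295) = 3
  c_3 = (-1)·(543) + (4)·(505) + (-5)·(295) = 2
Base-5 expansion of each c_i:
  c_1 = 1 = 1·5^0
  c_2 = 3 = 3·5^0
  c_3 = 2 = 2·5^0
λ_0 = (1, 3, 2)

((1, 3, 2),)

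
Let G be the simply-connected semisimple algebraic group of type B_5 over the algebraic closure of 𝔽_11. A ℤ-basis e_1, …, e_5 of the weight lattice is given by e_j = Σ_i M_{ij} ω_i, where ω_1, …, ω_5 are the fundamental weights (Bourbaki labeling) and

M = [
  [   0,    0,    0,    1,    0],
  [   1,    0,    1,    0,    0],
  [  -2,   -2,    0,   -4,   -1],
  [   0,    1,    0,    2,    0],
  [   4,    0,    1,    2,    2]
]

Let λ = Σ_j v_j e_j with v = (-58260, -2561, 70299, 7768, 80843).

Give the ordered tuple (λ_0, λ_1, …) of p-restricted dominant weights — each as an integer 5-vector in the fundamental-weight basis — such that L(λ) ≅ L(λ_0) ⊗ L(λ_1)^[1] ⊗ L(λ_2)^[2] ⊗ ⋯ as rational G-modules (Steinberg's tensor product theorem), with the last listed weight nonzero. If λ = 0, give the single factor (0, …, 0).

Converting to the ω-basis (c_i = row i of M dotted with v = (-58260, -2561, 70299, 7768, 80843)):
  c_1 = (0)·(-58260) + (0)·(-2561) + (0)·(70299) + (1)·(7768) + (0)·(80843) = 7768
  c_2 = (1)·(-58260) + (0)·(-2561) + (1)·(70299) + (0)·(7768) + (0)·(80843) = 12039
  c_3 = (-2)·(-58260) + (-2)·(-2561) + (0)·(70299) + (-4)·(7768) + (-1)·(80843) = 9727
  c_4 = (0)·(-58260) + (1)·(-2561) + (0)·(70299) + (2)·(7768) + (0)·(80843) = 12975
  c_5 = (4)·(-58260) + (0)·(-2561) + (1)·(70299) + (2)·(7768) + (2)·(80843) = 14481
p = 11; digits c_i = Σ_j d_{ij}·11^j, 0 ≤ d_{ij} < 11:
  c_1 = 7768 = 2·11^0 + 2·11^1 + 9·11^2 + 5·11^3
  c_2 = 12039 = 5·11^0 + 5·11^1 + 0·11^2 + 9·11^3
  c_3 = 9727 = 3·11^0 + 4·11^1 + 3·11^2 + 7·11^3
  c_4 = 12975 = 6·11^0 + 2·11^1 + 8·11^2 + 9·11^3
  c_5 = 14481 = 5·11^0 + 7·11^1 + 9·11^2 + 10·11^3
λ_0 = (2, 5, 3, 6, 5)
λ_1 = (2, 5, 4, 2, 7)
λ_2 = (9, 0, 3, 8, 9)
λ_3 = (5, 9, 7, 9, 10)

((2, 5, 3, 6, 5), (2, 5, 4, 2, 7), (9, 0, 3, 8, 9), (5, 9, 7, 9, 10))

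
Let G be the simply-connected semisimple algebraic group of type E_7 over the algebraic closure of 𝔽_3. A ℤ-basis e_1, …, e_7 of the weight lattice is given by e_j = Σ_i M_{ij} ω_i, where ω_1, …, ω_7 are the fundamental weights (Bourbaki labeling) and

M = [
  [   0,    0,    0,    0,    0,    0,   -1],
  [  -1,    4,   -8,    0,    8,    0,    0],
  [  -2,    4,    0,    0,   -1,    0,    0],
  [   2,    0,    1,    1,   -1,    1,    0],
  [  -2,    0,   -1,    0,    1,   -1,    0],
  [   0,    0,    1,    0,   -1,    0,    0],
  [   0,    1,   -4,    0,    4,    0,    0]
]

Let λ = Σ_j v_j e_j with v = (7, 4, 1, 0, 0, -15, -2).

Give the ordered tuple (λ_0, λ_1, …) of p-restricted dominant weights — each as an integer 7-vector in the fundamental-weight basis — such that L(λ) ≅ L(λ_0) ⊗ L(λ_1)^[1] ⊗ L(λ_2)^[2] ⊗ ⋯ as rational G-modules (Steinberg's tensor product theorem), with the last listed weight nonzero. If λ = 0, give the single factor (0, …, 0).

((2, 1, 2, 0, 0, 1, 0),)

In the fundamental-weight basis, λ has coordinates c = M·v (v = (7, 4, 1, 0, 0, -15, -2)):
  c_1 = 0·7 + 0·4 + 0·1 + 0·0 + 0·0 + (0)·(-15) + (-1)·(-2) = 2
  c_2 = (-1)·(7) + 4·4 + (-8)·(1) + 0·0 + 8·0 + (0)·(-15) + (0)·(-2) = 1
  c_3 = (-2)·(7) + 4·4 + 0·1 + 0·0 + (-1)·(0) + (0)·(-15) + (0)·(-2) = 2
  c_4 = 2·7 + 0·4 + 1·1 + 1·0 + (-1)·(0) + (1)·(-15) + (0)·(-2) = 0
  c_5 = (-2)·(7) + 0·4 + (-1)·(1) + 0·0 + 1·0 + (-1)·(-15) + (0)·(-2) = 0
  c_6 = 0·7 + 0·4 + 1·1 + 0·0 + (-1)·(0) + (0)·(-15) + (0)·(-2) = 1
  c_7 = 0·7 + 1·4 + (-4)·(1) + 0·0 + 4·0 + (0)·(-15) + (0)·(-2) = 0
Writing each c_i in base p = 3:
  c_1 = 2 = 2·3^0
  c_2 = 1 = 1·3^0
  c_3 = 2 = 2·3^0
  c_4 = 0
  c_5 = 0
  c_6 = 1 = 1·3^0
  c_7 = 0
λ_0 = (2, 1, 2, 0, 0, 1, 0)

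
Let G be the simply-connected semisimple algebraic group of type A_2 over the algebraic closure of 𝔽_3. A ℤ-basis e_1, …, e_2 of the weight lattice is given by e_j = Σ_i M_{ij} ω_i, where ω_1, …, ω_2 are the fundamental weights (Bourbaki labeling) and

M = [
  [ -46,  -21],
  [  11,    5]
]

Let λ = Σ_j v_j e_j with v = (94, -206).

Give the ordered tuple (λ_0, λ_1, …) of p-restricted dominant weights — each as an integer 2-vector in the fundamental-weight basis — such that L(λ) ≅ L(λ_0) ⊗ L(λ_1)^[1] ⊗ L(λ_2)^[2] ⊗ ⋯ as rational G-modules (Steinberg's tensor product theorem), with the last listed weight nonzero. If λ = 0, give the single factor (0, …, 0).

((2, 1), (0, 1))

In the fundamental-weight basis, λ has coordinates c = M·v (v = (94, -206)):
  c_1 = (-46)·(94) + (-21)·(-206) = 2
  c_2 = 11·94 + (5)·(-206) = 4
p = 3; digits c_i = Σ_j d_{ij}·3^j, 0 ≤ d_{ij} < 3:
  c_1 = 2 = 2·3^0
  c_2 = 4 = 1·3^0 + 1·3^1
Factor λ_0 = (2, 1)
Factor λ_1 = (0, 1)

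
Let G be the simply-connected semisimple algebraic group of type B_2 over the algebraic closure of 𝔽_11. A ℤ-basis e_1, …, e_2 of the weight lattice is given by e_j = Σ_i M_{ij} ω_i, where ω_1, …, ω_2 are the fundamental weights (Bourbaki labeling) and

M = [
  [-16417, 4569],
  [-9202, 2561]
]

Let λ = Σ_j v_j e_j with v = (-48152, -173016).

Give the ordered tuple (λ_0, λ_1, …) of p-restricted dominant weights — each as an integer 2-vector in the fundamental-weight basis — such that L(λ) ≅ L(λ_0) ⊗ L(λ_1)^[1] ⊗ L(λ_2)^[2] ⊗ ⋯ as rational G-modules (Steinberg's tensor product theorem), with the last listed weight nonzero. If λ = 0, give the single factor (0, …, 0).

ω-coordinates c = M·v, v = (-48152, -173016):
  c_1 = -16417*-48152 + 4569*-173016 = 1280
  c_2 = -9202*-48152 + 2561*-173016 = 728
Base-11 expansion of each c_i:
  c_1 = 1280 = 4·11^0 + 6·11^1 + 10·11^2
  c_2 = 728 = 2·11^0 + 0·11^1 + 6·11^2
λ_0 = (4, 2)
λ_1 = (6, 0)
λ_2 = (10, 6)

((4, 2), (6, 0), (10, 6))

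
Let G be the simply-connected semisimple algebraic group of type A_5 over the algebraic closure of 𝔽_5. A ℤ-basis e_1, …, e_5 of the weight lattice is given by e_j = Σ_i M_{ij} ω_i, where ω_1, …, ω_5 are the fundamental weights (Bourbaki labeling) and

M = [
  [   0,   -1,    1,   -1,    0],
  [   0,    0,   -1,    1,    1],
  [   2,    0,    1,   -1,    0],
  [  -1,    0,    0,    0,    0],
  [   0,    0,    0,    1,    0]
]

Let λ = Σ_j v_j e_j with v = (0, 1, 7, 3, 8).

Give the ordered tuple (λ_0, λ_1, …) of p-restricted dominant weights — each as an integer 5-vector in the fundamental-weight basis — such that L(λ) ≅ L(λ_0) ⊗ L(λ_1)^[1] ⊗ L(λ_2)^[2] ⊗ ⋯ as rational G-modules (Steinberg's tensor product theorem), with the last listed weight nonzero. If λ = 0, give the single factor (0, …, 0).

Change of basis e → ω: c = M·v where v = (0, 1, 7, 3, 8):
  c_1 = 0·0 + (-1)·(1) + 1·7 + (-1)·(3) + 0·8 = 3
  c_2 = 0·0 + 0·1 + (-1)·(7) + 1·3 + 1·8 = 4
  c_3 = 2·0 + 0·1 + 1·7 + (-1)·(3) + 0·8 = 4
  c_4 = (-1)·(0) + 0·1 + 0·7 + 0·3 + 0·8 = 0
  c_5 = 0·0 + 0·1 + 0·7 + 1·3 + 0·8 = 3
Base-5 expansion of each c_i:
  c_1 = 3 = 3·5^0
  c_2 = 4 = 4·5^0
  c_3 = 4 = 4·5^0
  c_4 = 0
  c_5 = 3 = 3·5^0
λ_0 = (3, 4, 4, 0, 3)

((3, 4, 4, 0, 3),)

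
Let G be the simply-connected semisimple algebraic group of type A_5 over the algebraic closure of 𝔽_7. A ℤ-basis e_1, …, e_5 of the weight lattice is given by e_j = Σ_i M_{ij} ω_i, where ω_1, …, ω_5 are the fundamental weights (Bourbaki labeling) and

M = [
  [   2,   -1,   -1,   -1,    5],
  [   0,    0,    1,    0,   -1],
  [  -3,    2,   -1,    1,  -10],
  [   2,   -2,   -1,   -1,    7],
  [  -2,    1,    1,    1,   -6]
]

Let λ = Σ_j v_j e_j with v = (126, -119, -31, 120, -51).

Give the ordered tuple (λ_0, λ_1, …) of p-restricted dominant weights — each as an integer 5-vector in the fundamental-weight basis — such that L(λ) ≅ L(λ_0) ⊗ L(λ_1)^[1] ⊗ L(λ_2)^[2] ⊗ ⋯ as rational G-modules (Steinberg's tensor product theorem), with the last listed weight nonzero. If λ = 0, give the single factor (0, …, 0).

((6, 6, 3, 2, 3), (3, 2, 6, 6, 3))

In the fundamental-weight basis, λ has coordinates c = M·v (v = (126, -119, -31, 120, -51)):
  c_1 = 2·126 + (-1)·(-119) + (-1)·(-31) + (-1)·(120) + (5)·(-51) = 27
  c_2 = 0·126 + (0)·(-119) + (1)·(-31) + 0·120 + (-1)·(-51) = 20
  c_3 = (-3)·(126) + (2)·(-119) + (-1)·(-31) + 1·120 + (-10)·(-51) = 45
  c_4 = 2·126 + (-2)·(-119) + (-1)·(-31) + (-1)·(120) + (7)·(-51) = 44
  c_5 = (-2)·(126) + (1)·(-119) + (1)·(-31) + 1·120 + (-6)·(-51) = 24
p = 7; digits c_i = Σ_j d_{ij}·7^j, 0 ≤ d_{ij} < 7:
  c_1 = 27 = 6·7^0 + 3·7^1
  c_2 = 20 = 6·7^0 + 2·7^1
  c_3 = 45 = 3·7^0 + 6·7^1
  c_4 = 44 = 2·7^0 + 6·7^1
  c_5 = 24 = 3·7^0 + 3·7^1
λ_0 = (6, 6, 3, 2, 3)
λ_1 = (3, 2, 6, 6, 3)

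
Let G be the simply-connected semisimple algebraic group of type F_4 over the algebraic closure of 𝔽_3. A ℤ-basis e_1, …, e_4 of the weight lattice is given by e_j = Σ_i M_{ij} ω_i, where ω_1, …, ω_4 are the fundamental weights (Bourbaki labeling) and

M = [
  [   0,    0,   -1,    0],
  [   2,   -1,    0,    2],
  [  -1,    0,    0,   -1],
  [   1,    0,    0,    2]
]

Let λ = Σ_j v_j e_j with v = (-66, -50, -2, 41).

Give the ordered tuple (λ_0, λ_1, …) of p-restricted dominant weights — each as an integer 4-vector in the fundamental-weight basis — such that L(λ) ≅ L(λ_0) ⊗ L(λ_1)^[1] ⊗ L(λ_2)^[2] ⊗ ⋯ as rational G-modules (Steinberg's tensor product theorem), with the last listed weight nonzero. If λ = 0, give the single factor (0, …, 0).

In the fundamental-weight basis, λ has coordinates c = M·v (v = (-66, -50, -2, 41)):
  c_1 = (0)·(-66) + (0)·(-50) + (-1)·(-2) + 0·41 = 2
  c_2 = (2)·(-66) + (-1)·(-50) + (0)·(-2) + 2·41 = 0
  c_3 = (-1)·(-66) + (0)·(-50) + (0)·(-2) + (-1)·(41) = 25
  c_4 = (1)·(-66) + (0)·(-50) + (0)·(-2) + 2·41 = 16
Base-3 expansion of each c_i:
  c_1 = 2 = 2·3^0
  c_2 = 0
  c_3 = 25 = 1·3^0 + 2·3^1 + 2·3^2
  c_4 = 16 = 1·3^0 + 2·3^1 + 1·3^2
λ_0 = (2, 0, 1, 1)
λ_1 = (0, 0, 2, 2)
λ_2 = (0, 0, 2, 1)

((2, 0, 1, 1), (0, 0, 2, 2), (0, 0, 2, 1))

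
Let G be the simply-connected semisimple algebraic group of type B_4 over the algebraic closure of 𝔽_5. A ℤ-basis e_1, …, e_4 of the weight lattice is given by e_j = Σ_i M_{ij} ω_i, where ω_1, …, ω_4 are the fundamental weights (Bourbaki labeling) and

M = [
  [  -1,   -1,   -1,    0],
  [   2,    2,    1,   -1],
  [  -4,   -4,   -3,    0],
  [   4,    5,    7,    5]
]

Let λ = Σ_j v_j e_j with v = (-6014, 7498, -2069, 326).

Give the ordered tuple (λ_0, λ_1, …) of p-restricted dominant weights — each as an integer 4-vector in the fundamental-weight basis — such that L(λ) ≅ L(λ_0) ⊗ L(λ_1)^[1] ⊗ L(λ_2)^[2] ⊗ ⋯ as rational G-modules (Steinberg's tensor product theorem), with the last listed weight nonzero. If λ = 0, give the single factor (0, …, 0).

((0, 3, 1, 1), (2, 4, 4, 1), (3, 2, 0, 3), (4, 4, 2, 4))

ω-coordinates c = M·v, v = (-6014, 7498, -2069, 326):
  c_1 = (-1)·(-6014) + (-1)·(7498) + (-1)·(-2069) + 0·326 = 585
  c_2 = (2)·(-6014) + 2·7498 + (1)·(-2069) + (-1)·(326) = 573
  c_3 = (-4)·(-6014) + (-4)·(7498) + (-3)·(-2069) + 0·326 = 271
  c_4 = (4)·(-6014) + 5·7498 + (7)·(-2069) + 5·326 = 581
p = 5; digits c_i = Σ_j d_{ij}·5^j, 0 ≤ d_{ij} < 5:
  c_1 = 585 = 0·5^0 + 2·5^1 + 3·5^2 + 4·5^3
  c_2 = 573 = 3·5^0 + 4·5^1 + 2·5^2 + 4·5^3
  c_3 = 271 = 1·5^0 + 4·5^1 + 0·5^2 + 2·5^3
  c_4 = 581 = 1·5^0 + 1·5^1 + 3·5^2 + 4·5^3
λ_0 = (0, 3, 1, 1)
λ_1 = (2, 4, 4, 1)
λ_2 = (3, 2, 0, 3)
λ_3 = (4, 4, 2, 4)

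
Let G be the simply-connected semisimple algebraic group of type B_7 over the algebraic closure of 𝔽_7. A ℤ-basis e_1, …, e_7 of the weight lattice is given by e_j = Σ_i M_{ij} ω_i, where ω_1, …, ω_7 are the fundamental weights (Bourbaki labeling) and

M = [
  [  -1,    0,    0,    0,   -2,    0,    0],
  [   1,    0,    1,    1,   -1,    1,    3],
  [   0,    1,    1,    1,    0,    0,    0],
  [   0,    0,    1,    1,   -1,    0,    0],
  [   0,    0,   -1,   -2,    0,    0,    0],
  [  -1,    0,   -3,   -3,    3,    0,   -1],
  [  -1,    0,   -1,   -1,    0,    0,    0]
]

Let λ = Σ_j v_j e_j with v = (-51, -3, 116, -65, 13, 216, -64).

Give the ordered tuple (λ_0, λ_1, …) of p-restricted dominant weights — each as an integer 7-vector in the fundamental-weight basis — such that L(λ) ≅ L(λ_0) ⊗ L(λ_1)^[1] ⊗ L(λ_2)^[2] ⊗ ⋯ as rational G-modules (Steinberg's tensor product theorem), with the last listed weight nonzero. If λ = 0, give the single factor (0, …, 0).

Compute c_i = Σ_j M_{ij} v_j with v = (-51, -3, 116, -65, 13, 216, -64):
  c_1 = (-1)·(-51) + (0)·(-3) + 0·116 + (0)·(-65) + (-2)·(13) + 0·216 + (0)·(-64) = 25
  c_2 = (1)·(-51) + (0)·(-3) + 1·116 + (1)·(-65) + (-1)·(13) + 1·216 + (3)·(-64) = 11
  c_3 = (0)·(-51) + (1)·(-3) + 1·116 + (1)·(-65) + 0·13 + 0·216 + (0)·(-64) = 48
  c_4 = (0)·(-51) + (0)·(-3) + 1·116 + (1)·(-65) + (-1)·(13) + 0·216 + (0)·(-64) = 38
  c_5 = (0)·(-51) + (0)·(-3) + (-1)·(116) + (-2)·(-65) + 0·13 + 0·216 + (0)·(-64) = 14
  c_6 = (-1)·(-51) + (0)·(-3) + (-3)·(116) + (-3)·(-65) + 3·13 + 0·216 + (-1)·(-64) = 1
  c_7 = (-1)·(-51) + (0)·(-3) + (-1)·(116) + (-1)·(-65) + 0·13 + 0·216 + (0)·(-64) = 0
Writing each c_i in base p = 7:
  c_1 = 25 = 4·7^0 + 3·7^1
  c_2 = 11 = 4·7^0 + 1·7^1
  c_3 = 48 = 6·7^0 + 6·7^1
  c_4 = 38 = 3·7^0 + 5·7^1
  c_5 = 14 = 0·7^0 + 2·7^1
  c_6 = 1 = 1·7^0
  c_7 = 0
p-restricted factor λ_0 = (4, 4, 6, 3, 0, 1, 0)
p-restricted factor λ_1 = (3, 1, 6, 5, 2, 0, 0)

((4, 4, 6, 3, 0, 1, 0), (3, 1, 6, 5, 2, 0, 0))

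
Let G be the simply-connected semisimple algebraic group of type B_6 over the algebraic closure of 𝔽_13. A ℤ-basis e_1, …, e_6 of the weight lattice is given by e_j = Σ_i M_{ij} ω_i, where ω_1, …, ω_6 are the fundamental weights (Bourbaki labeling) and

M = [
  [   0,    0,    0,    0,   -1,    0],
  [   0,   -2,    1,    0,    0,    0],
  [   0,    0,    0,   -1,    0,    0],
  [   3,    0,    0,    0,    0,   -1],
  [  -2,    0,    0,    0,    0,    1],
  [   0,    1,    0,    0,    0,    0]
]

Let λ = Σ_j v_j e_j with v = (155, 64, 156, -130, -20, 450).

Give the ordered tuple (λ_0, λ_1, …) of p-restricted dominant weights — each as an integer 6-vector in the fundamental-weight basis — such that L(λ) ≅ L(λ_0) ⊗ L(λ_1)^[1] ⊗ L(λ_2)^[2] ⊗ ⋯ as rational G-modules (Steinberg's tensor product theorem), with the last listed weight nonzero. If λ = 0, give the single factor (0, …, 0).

((7, 2, 0, 2, 10, 12), (1, 2, 10, 1, 10, 4))

Converting to the ω-basis (c_i = row i of M dotted with v = (155, 64, 156, -130, -20, 450)):
  c_1 = 0·155 + 0·64 + 0·156 + (0)·(-130) + (-1)·(-20) + 0·450 = 20
  c_2 = 0·155 + (-2)·(64) + 1·156 + (0)·(-130) + (0)·(-20) + 0·450 = 28
  c_3 = 0·155 + 0·64 + 0·156 + (-1)·(-130) + (0)·(-20) + 0·450 = 130
  c_4 = 3·155 + 0·64 + 0·156 + (0)·(-130) + (0)·(-20) + (-1)·(450) = 15
  c_5 = (-2)·(155) + 0·64 + 0·156 + (0)·(-130) + (0)·(-20) + 1·450 = 140
  c_6 = 0·155 + 1·64 + 0·156 + (0)·(-130) + (0)·(-20) + 0·450 = 64
Writing each c_i in base p = 13:
  c_1 = 20 = 7·13^0 + 1·13^1
  c_2 = 28 = 2·13^0 + 2·13^1
  c_3 = 130 = 0·13^0 + 10·13^1
  c_4 = 15 = 2·13^0 + 1·13^1
  c_5 = 140 = 10·13^0 + 10·13^1
  c_6 = 64 = 12·13^0 + 4·13^1
p-restricted factor λ_0 = (7, 2, 0, 2, 10, 12)
p-restricted factor λ_1 = (1, 2, 10, 1, 10, 4)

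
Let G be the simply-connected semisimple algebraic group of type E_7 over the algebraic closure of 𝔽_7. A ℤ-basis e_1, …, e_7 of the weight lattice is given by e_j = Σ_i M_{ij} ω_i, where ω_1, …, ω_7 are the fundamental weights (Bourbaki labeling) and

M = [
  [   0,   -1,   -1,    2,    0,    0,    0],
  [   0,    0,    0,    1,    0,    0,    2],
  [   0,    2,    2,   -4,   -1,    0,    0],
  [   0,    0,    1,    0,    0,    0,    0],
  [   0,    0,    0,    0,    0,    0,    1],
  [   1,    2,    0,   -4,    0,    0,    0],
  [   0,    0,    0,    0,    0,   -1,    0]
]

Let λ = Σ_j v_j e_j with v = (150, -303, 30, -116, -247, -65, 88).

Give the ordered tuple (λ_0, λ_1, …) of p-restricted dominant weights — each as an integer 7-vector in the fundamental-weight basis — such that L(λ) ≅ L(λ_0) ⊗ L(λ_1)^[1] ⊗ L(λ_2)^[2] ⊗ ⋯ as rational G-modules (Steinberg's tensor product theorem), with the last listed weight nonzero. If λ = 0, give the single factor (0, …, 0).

In the fundamental-weight basis, λ has coordinates c = M·v (v = (150, -303, 30, -116, -247, -65, 88)):
  c_1 = 0*150 + -1*-303 + -1*30 + 2*-116 + 0*-247 + 0*-65 + 0*88 = 41
  c_2 = 0*150 + 0*-303 + 0*30 + 1*-116 + 0*-247 + 0*-65 + 2*88 = 60
  c_3 = 0*150 + 2*-303 + 2*30 + -4*-116 + -1*-247 + 0*-65 + 0*88 = 165
  c_4 = 0*150 + 0*-303 + 1*30 + 0*-116 + 0*-247 + 0*-65 + 0*88 = 30
  c_5 = 0*150 + 0*-303 + 0*30 + 0*-116 + 0*-247 + 0*-65 + 1*88 = 88
  c_6 = 1*150 + 2*-303 + 0*30 + -4*-116 + 0*-247 + 0*-65 + 0*88 = 8
  c_7 = 0*150 + 0*-303 + 0*30 + 0*-116 + 0*-247 + -1*-65 + 0*88 = 65
p = 7; digits c_i = Σ_j d_{ij}·7^j, 0 ≤ d_{ij} < 7:
  c_1 = 41 = 6·7^0 + 5·7^1
  c_2 = 60 = 4·7^0 + 1·7^1 + 1·7^2
  c_3 = 165 = 4·7^0 + 2·7^1 + 3·7^2
  c_4 = 30 = 2·7^0 + 4·7^1
  c_5 = 88 = 4·7^0 + 5·7^1 + 1·7^2
  c_6 = 8 = 1·7^0 + 1·7^1
  c_7 = 65 = 2·7^0 + 2·7^1 + 1·7^2
Factor λ_0 = (6, 4, 4, 2, 4, 1, 2)
Factor λ_1 = (5, 1, 2, 4, 5, 1, 2)
Factor λ_2 = (0, 1, 3, 0, 1, 0, 1)

((6, 4, 4, 2, 4, 1, 2), (5, 1, 2, 4, 5, 1, 2), (0, 1, 3, 0, 1, 0, 1))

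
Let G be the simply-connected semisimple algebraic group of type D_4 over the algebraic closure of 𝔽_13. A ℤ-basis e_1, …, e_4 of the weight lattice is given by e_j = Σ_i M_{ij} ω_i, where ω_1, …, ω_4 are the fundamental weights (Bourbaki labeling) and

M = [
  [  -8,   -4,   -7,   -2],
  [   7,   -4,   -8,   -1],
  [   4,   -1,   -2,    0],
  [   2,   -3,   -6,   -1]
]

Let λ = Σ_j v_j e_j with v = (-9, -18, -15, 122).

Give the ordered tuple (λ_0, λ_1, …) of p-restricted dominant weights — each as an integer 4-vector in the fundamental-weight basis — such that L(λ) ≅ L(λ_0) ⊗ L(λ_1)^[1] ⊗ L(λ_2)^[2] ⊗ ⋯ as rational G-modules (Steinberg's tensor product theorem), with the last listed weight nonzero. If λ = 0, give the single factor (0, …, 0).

In the fundamental-weight basis, λ has coordinates c = M·v (v = (-9, -18, -15, 122)):
  c_1 = (-8)·(-9) + (-4)·(-18) + (-7)·(-15) + (-2)·(122) = 5
  c_2 = (7)·(-9) + (-4)·(-18) + (-8)·(-15) + (-1)·(122) = 7
  c_3 = (4)·(-9) + (-1)·(-18) + (-2)·(-15) + (0)·(122) = 12
  c_4 = (2)·(-9) + (-3)·(-18) + (-6)·(-15) + (-1)·(122) = 4
Base-13 expansion of each c_i:
  c_1 = 5 = 5·13^0
  c_2 = 7 = 7·13^0
  c_3 = 12 = 12·13^0
  c_4 = 4 = 4·13^0
p-restricted factor λ_0 = (5, 7, 12, 4)

((5, 7, 12, 4),)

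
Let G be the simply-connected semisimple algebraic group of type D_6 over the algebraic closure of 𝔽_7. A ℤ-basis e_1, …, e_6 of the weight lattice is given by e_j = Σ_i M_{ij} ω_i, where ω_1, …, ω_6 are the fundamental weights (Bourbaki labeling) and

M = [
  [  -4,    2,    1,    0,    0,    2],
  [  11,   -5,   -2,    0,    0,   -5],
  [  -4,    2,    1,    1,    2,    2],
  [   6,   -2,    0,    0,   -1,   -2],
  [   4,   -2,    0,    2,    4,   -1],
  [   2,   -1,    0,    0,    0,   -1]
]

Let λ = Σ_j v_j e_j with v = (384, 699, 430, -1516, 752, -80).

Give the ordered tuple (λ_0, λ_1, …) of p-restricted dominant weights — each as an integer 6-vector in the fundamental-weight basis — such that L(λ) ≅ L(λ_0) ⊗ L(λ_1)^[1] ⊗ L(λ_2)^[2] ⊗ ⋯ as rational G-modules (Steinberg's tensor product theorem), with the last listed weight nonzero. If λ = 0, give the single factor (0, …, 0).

((6, 3, 1, 6, 5, 2), (4, 3, 3, 2, 6, 0), (2, 5, 2, 6, 3, 3))

Compute c_i = Σ_j M_{ij} v_j with v = (384, 699, 430, -1516, 752, -80):
  c_1 = (-4)·(384) + 2·699 + 1·430 + (0)·(-1516) + 0·752 + (2)·(-80) = 132
  c_2 = 11·384 + (-5)·(699) + (-2)·(430) + (0)·(-1516) + 0·752 + (-5)·(-80) = 269
  c_3 = (-4)·(384) + 2·699 + 1·430 + (1)·(-1516) + 2·752 + (2)·(-80) = 120
  c_4 = 6·384 + (-2)·(699) + 0·430 + (0)·(-1516) + (-1)·(752) + (-2)·(-80) = 314
  c_5 = 4·384 + (-2)·(699) + 0·430 + (2)·(-1516) + 4·752 + (-1)·(-80) = 194
  c_6 = 2·384 + (-1)·(699) + 0·430 + (0)·(-1516) + 0·752 + (-1)·(-80) = 149
Expand coordinatewise in base 7:
  c_1 = 132 = 6·7^0 + 4·7^1 + 2·7^2
  c_2 = 269 = 3·7^0 + 3·7^1 + 5·7^2
  c_3 = 120 = 1·7^0 + 3·7^1 + 2·7^2
  c_4 = 314 = 6·7^0 + 2·7^1 + 6·7^2
  c_5 = 194 = 5·7^0 + 6·7^1 + 3·7^2
  c_6 = 149 = 2·7^0 + 0·7^1 + 3·7^2
p-restricted factor λ_0 = (6, 3, 1, 6, 5, 2)
p-restricted factor λ_1 = (4, 3, 3, 2, 6, 0)
p-restricted factor λ_2 = (2, 5, 2, 6, 3, 3)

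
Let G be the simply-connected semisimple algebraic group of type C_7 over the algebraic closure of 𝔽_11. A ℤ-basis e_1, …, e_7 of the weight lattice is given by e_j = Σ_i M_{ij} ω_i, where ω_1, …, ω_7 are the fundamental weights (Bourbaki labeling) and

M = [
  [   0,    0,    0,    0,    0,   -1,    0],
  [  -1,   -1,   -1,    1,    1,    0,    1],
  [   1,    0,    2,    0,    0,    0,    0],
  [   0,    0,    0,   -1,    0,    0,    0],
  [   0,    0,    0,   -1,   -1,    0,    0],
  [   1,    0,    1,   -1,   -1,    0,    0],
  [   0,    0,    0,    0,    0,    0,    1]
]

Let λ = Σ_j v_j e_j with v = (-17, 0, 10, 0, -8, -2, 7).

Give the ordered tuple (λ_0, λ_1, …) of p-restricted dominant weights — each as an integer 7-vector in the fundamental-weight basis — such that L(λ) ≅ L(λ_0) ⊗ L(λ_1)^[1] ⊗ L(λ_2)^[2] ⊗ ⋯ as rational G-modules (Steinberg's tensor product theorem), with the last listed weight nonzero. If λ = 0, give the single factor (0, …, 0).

Converting to the ω-basis (c_i = row i of M dotted with v = (-17, 0, 10, 0, -8, -2, 7)):
  c_1 = (0)·(-17) + 0·0 + 0·10 + 0·0 + (0)·(-8) + (-1)·(-2) + 0·7 = 2
  c_2 = (-1)·(-17) + (-1)·(0) + (-1)·(10) + 1·0 + (1)·(-8) + (0)·(-2) + 1·7 = 6
  c_3 = (1)·(-17) + 0·0 + 2·10 + 0·0 + (0)·(-8) + (0)·(-2) + 0·7 = 3
  c_4 = (0)·(-17) + 0·0 + 0·10 + (-1)·(0) + (0)·(-8) + (0)·(-2) + 0·7 = 0
  c_5 = (0)·(-17) + 0·0 + 0·10 + (-1)·(0) + (-1)·(-8) + (0)·(-2) + 0·7 = 8
  c_6 = (1)·(-17) + 0·0 + 1·10 + (-1)·(0) + (-1)·(-8) + (0)·(-2) + 0·7 = 1
  c_7 = (0)·(-17) + 0·0 + 0·10 + 0·0 + (0)·(-8) + (0)·(-2) + 1·7 = 7
Expand coordinatewise in base 11:
  c_1 = 2 = 2·11^0
  c_2 = 6 = 6·11^0
  c_3 = 3 = 3·11^0
  c_4 = 0
  c_5 = 8 = 8·11^0
  c_6 = 1 = 1·11^0
  c_7 = 7 = 7·11^0
p-restricted factor λ_0 = (2, 6, 3, 0, 8, 1, 7)

((2, 6, 3, 0, 8, 1, 7),)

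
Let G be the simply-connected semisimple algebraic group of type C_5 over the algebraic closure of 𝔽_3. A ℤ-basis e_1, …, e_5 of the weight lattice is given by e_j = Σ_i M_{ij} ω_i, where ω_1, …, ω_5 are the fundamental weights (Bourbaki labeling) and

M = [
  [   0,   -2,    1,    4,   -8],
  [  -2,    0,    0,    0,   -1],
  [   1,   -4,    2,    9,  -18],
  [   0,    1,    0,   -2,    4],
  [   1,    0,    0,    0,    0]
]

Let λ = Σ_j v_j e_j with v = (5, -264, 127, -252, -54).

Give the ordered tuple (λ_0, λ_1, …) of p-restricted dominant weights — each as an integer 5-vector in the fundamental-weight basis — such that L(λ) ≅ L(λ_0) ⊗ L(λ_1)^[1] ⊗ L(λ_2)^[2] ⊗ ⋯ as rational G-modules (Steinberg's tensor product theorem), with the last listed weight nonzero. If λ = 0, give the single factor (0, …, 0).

((1, 2, 1, 0, 2), (2, 2, 0, 2, 1), (2, 1, 2, 2, 0), (2, 1, 0, 0, 0))

In the fundamental-weight basis, λ has coordinates c = M·v (v = (5, -264, 127, -252, -54)):
  c_1 = 0*5 + -2*-264 + 1*127 + 4*-252 + -8*-54 = 79
  c_2 = -2*5 + 0*-264 + 0*127 + 0*-252 + -1*-54 = 44
  c_3 = 1*5 + -4*-264 + 2*127 + 9*-252 + -18*-54 = 19
  c_4 = 0*5 + 1*-264 + 0*127 + -2*-252 + 4*-54 = 24
  c_5 = 1*5 + 0*-264 + 0*127 + 0*-252 + 0*-54 = 5
p = 3; digits c_i = Σ_j d_{ij}·3^j, 0 ≤ d_{ij} < 3:
  c_1 = 79 = 1·3^0 + 2·3^1 + 2·3^2 + 2·3^3
  c_2 = 44 = 2·3^0 + 2·3^1 + 1·3^2 + 1·3^3
  c_3 = 19 = 1·3^0 + 0·3^1 + 2·3^2
  c_4 = 24 = 0·3^0 + 2·3^1 + 2·3^2
  c_5 = 5 = 2·3^0 + 1·3^1
λ_0 = (1, 2, 1, 0, 2)
λ_1 = (2, 2, 0, 2, 1)
λ_2 = (2, 1, 2, 2, 0)
λ_3 = (2, 1, 0, 0, 0)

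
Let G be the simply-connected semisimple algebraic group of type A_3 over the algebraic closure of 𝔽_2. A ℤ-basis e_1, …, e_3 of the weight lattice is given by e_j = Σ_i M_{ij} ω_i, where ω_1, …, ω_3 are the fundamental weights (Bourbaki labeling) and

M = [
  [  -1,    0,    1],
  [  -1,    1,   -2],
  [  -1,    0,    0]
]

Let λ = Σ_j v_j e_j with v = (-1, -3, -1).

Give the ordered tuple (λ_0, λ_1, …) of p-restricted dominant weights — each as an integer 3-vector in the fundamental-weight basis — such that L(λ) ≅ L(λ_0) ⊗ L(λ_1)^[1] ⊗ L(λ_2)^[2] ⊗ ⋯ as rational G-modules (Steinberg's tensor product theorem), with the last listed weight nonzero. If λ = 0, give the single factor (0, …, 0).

((0, 0, 1),)

ω-coordinates c = M·v, v = (-1, -3, -1):
  c_1 = -1*-1 + 0*-3 + 1*-1 = 0
  c_2 = -1*-1 + 1*-3 + -2*-1 = 0
  c_3 = -1*-1 + 0*-3 + 0*-1 = 1
p = 2; digits c_i = Σ_j d_{ij}·2^j, 0 ≤ d_{ij} < 2:
  c_1 = 0
  c_2 = 0
  c_3 = 1 = 1·2^0
Factor λ_0 = (0, 0, 1)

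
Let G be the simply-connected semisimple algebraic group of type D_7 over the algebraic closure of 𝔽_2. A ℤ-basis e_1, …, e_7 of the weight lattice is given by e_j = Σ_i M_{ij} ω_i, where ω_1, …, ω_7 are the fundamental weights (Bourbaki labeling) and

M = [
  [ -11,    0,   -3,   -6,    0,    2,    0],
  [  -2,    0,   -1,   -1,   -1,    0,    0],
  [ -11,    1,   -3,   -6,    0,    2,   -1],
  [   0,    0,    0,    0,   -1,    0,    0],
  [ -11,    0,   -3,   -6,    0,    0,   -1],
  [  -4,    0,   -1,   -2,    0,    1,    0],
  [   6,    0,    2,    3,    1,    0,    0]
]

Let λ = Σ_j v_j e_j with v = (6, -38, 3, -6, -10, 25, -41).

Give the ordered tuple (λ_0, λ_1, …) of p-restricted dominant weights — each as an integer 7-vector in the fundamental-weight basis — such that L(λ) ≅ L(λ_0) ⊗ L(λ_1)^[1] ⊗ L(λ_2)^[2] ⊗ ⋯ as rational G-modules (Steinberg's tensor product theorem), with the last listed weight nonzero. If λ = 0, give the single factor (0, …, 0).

Change of basis e → ω: c = M·v where v = (6, -38, 3, -6, -10, 25, -41):
  c_1 = (-11)·(6) + (0)·(-38) + (-3)·(3) + (-6)·(-6) + (0)·(-10) + 2·25 + (0)·(-41) = 11
  c_2 = (-2)·(6) + (0)·(-38) + (-1)·(3) + (-1)·(-6) + (-1)·(-10) + 0·25 + (0)·(-41) = 1
  c_3 = (-11)·(6) + (1)·(-38) + (-3)·(3) + (-6)·(-6) + (0)·(-10) + 2·25 + (-1)·(-41) = 14
  c_4 = 0·6 + (0)·(-38) + 0·3 + (0)·(-6) + (-1)·(-10) + 0·25 + (0)·(-41) = 10
  c_5 = (-11)·(6) + (0)·(-38) + (-3)·(3) + (-6)·(-6) + (0)·(-10) + 0·25 + (-1)·(-41) = 2
  c_6 = (-4)·(6) + (0)·(-38) + (-1)·(3) + (-2)·(-6) + (0)·(-10) + 1·25 + (0)·(-41) = 10
  c_7 = 6·6 + (0)·(-38) + 2·3 + (3)·(-6) + (1)·(-10) + 0·25 + (0)·(-41) = 14
Writing each c_i in base p = 2:
  c_1 = 11 = 1·2^0 + 1·2^1 + 0·2^2 + 1·2^3
  c_2 = 1 = 1·2^0
  c_3 = 14 = 0·2^0 + 1·2^1 + 1·2^2 + 1·2^3
  c_4 = 10 = 0·2^0 + 1·2^1 + 0·2^2 + 1·2^3
  c_5 = 2 = 0·2^0 + 1·2^1
  c_6 = 10 = 0·2^0 + 1·2^1 + 0·2^2 + 1·2^3
  c_7 = 14 = 0·2^0 + 1·2^1 + 1·2^2 + 1·2^3
Factor λ_0 = (1, 1, 0, 0, 0, 0, 0)
Factor λ_1 = (1, 0, 1, 1, 1, 1, 1)
Factor λ_2 = (0, 0, 1, 0, 0, 0, 1)
Factor λ_3 = (1, 0, 1, 1, 0, 1, 1)

((1, 1, 0, 0, 0, 0, 0), (1, 0, 1, 1, 1, 1, 1), (0, 0, 1, 0, 0, 0, 1), (1, 0, 1, 1, 0, 1, 1))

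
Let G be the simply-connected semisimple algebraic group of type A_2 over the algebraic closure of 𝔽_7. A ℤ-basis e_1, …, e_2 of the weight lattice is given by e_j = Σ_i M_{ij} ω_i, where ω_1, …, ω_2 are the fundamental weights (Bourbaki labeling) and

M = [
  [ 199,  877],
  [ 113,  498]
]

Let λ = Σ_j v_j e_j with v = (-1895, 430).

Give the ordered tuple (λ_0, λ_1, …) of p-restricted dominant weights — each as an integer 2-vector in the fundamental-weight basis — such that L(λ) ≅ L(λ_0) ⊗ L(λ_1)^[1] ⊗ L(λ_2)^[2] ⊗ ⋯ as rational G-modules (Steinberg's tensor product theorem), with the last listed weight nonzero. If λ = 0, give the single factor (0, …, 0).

((5, 5),)

ω-coordinates c = M·v, v = (-1895, 430):
  c_1 = (199)·(-1895) + (877)·(430) = 5
  c_2 = (113)·(-1895) + (498)·(430) = 5
Expand coordinatewise in base 7:
  c_1 = 5 = 5·7^0
  c_2 = 5 = 5·7^0
p-restricted factor λ_0 = (5, 5)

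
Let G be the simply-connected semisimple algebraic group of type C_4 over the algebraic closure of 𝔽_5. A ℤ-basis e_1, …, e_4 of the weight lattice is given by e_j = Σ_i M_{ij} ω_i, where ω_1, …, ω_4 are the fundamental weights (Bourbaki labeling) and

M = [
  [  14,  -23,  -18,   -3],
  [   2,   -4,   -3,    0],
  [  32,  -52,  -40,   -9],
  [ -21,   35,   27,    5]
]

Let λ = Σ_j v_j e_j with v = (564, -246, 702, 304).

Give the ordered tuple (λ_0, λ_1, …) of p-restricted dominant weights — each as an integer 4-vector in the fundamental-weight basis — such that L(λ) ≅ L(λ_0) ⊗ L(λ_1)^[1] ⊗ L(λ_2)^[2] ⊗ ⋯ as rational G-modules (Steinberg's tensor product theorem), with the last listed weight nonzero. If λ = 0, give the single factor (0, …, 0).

((1, 1, 4, 0), (1, 1, 4, 4))

Converting to the ω-basis (c_i = row i of M dotted with v = (564, -246, 702, 304)):
  c_1 = (14)·(564) + (-23)·(-246) + (-18)·(702) + (-3)·(304) = 6
  c_2 = (2)·(564) + (-4)·(-246) + (-3)·(702) + (0)·(304) = 6
  c_3 = (32)·(564) + (-52)·(-246) + (-40)·(702) + (-9)·(304) = 24
  c_4 = (-21)·(564) + (35)·(-246) + (27)·(702) + (5)·(304) = 20
Base-5 expansion of each c_i:
  c_1 = 6 = 1·5^0 + 1·5^1
  c_2 = 6 = 1·5^0 + 1·5^1
  c_3 = 24 = 4·5^0 + 4·5^1
  c_4 = 20 = 0·5^0 + 4·5^1
Factor λ_0 = (1, 1, 4, 0)
Factor λ_1 = (1, 1, 4, 4)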